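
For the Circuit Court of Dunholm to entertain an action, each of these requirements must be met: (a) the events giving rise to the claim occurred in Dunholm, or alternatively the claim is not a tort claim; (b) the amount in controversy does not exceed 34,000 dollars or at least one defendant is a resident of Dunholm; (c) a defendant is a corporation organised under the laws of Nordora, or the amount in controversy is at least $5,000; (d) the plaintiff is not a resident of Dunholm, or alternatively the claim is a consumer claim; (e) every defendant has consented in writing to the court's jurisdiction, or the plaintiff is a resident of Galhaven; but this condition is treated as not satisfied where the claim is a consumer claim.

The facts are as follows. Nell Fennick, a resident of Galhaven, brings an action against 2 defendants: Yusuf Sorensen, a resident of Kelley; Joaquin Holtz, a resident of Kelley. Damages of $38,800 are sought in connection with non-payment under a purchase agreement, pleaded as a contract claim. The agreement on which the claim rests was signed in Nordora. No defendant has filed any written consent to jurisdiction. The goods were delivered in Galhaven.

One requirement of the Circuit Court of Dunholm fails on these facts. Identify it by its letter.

The Circuit Court of Dunholm:
  (a) The claim is a contract claim, not a tort claim, which satisfies one of the alternatives. Condition met.
  (b) The amount in controversy is 38,800 dollars, above the 34,000 dollars ceiling; no defendant resides in Dunholm (they reside in Kelley, Kelley) — every alternative fails. Fails.
  (c) The amount in controversy is USD 38,800, which meets the 5,000 dollars floor — that alternative is enough. Condition met.
  (d) The plaintiff resides in Galhaven, which is not Dunholm, so this disjunct is met. Met.
  (e) The plaintiff resides in Galhaven, which satisfies one of the alternatives. The exception is not triggered, since the claim is a contract claim, not a consumer claim. Met.
Only condition (b) fails.

(b)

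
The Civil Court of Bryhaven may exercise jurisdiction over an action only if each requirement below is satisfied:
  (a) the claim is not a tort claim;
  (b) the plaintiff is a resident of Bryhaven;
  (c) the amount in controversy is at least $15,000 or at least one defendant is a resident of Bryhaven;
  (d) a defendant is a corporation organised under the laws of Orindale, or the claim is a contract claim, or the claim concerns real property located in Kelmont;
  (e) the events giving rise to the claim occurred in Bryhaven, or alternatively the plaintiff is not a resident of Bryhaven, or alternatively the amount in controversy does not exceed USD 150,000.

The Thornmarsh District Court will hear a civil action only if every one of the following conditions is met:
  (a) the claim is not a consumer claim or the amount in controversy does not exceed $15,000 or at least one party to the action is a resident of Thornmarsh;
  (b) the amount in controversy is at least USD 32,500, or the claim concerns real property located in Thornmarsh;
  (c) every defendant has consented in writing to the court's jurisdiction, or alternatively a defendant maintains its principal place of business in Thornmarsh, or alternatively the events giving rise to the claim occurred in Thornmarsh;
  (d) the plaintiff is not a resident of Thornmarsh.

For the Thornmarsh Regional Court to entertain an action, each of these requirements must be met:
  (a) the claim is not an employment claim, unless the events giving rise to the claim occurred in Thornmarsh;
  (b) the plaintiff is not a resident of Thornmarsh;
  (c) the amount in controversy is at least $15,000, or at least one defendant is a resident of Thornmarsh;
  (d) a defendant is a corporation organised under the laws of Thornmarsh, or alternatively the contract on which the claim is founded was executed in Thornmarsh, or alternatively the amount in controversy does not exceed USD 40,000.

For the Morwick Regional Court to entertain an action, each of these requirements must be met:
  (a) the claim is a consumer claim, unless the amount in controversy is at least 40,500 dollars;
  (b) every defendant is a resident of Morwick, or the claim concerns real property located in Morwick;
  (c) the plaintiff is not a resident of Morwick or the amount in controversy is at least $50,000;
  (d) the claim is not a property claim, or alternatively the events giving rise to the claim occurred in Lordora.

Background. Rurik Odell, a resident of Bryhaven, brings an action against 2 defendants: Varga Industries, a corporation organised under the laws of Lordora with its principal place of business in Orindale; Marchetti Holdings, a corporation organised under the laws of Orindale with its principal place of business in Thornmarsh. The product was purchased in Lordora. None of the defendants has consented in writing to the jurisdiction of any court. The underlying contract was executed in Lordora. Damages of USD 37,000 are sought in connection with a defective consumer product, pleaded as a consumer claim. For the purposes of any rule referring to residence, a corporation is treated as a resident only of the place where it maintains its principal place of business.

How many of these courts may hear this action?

The Civil Court of Bryhaven:
  (a) The claim is a consumer claim, not a tort claim. Satisfied.
  (b) The plaintiff resides in Bryhaven. Met.
  (c) The amount in controversy is $37,000, which meets the USD 15,000 floor, so one alternative holds. Met.
  (d) Marchetti Holdings is organised under the laws of Orindale — that alternative is enough. Condition met.
  (e) The amount in controversy is 37,000 dollars, within the 150,000 dollars ceiling, which satisfies one of the alternatives. Condition met.
  → Every requirement is satisfied — jurisdiction.
The Thornmarsh District Court:
  (a) Marchetti Holdings resides in Thornmarsh, so this disjunct is met. Satisfied.
  (b) The amount in controversy is USD 37,000, which meets the 32,500 dollars floor, which satisfies one of the alternatives. Condition met.
  (c) Marchetti Holdings has its principal place of business in Thornmarsh — that alternative is enough. Satisfied.
  (d) The plaintiff resides in Bryhaven, which is not Thornmarsh. Met.
  → Every requirement is satisfied — jurisdiction.
The Thornmarsh Regional Court:
  (a) The claim is a consumer claim, not an employment claim. Satisfied.
  (b) The plaintiff resides in Bryhaven, which is not Thornmarsh. Satisfied.
  (c) The amount in controversy is 37,000 dollars, which meets the USD 15,000 floor, so one alternative holds. Satisfied.
  (d) The amount in controversy is 37,000 dollars, within the USD 40,000 ceiling — that alternative is enough. Met.
  → Jurisdiction lies.
The Morwick Regional Court:
  (a) The claim is a consumer claim. Condition met.
  (b) The defendants reside as follows — Varga Industries in Orindale, Marchetti Holdings in Thornmarsh — not all in Morwick; the claim does not concern real property — no alternative holds. Not satisfied.
  (c) The plaintiff resides in Bryhaven, which is not Morwick, so this disjunct is met. Condition met.
  (d) The claim is a consumer claim, not a property claim, which satisfies one of the alternatives. Met.
  → Not every requirement is met — no jurisdiction.
Courts with jurisdiction: the Civil Court of Bryhaven, the Thornmarsh District Court, the Thornmarsh Regional Court — 3 in total.

3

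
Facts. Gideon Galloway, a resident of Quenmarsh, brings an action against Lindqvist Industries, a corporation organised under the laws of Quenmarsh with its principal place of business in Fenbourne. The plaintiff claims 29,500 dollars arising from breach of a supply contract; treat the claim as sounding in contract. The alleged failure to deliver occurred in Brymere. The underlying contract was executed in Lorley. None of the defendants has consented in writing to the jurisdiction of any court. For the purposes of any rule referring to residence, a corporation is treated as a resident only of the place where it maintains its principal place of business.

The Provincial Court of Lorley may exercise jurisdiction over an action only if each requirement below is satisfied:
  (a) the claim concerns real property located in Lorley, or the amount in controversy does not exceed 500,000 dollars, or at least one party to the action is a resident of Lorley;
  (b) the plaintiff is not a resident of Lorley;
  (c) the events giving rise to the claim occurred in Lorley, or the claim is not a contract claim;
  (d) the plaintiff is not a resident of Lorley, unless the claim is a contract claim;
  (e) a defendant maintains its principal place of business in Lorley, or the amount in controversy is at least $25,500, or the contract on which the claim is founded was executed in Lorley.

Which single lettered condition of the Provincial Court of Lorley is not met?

(c)

The Provincial Court of Lorley:
  (a) The amount in controversy is 29,500 dollars, within the 500,000 dollars ceiling, so one alternative holds. Condition met.
  (b) The plaintiff resides in Quenmarsh, which is not Lorley. Condition met.
  (c) The operative events occurred in Brymere, not Lorley; the claim is a contract claim — every alternative fails. Condition not met.
  (d) The plaintiff resides in Quenmarsh, which is not Lorley. Satisfied.
  (e) The amount in controversy is 29,500 dollars, which meets the 25,500 dollars floor, which satisfies one of the alternatives. Met.
Only condition (c) fails.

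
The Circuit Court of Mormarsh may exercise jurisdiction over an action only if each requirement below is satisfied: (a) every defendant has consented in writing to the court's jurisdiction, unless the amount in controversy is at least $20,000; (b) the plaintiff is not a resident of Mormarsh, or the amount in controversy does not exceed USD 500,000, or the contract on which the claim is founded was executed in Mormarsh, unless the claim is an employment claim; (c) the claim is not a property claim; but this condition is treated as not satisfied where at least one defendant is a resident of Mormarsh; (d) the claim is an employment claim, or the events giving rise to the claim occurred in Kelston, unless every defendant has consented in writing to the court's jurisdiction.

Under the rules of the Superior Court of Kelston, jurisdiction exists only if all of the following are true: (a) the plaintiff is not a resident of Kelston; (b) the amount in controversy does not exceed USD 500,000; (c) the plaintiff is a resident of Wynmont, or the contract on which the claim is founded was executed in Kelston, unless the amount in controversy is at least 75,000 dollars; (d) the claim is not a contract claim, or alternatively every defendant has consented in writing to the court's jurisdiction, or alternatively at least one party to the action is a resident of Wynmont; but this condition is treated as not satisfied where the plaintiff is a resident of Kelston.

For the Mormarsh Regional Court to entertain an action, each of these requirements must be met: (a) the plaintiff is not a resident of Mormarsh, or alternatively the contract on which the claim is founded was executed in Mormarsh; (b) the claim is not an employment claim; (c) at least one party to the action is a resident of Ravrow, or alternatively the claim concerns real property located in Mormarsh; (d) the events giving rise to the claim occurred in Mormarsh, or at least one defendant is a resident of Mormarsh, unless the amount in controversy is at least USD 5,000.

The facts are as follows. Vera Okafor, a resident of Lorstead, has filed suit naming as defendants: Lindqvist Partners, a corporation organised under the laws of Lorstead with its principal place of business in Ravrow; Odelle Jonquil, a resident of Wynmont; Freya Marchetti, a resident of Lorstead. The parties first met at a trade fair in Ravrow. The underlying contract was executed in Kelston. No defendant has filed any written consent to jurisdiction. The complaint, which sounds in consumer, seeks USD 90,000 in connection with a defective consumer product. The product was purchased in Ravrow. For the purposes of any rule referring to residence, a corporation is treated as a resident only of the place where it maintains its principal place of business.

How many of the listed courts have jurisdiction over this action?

2

The Circuit Court of Mormarsh:
  (a) No such written consent has been filed. But the amount in controversy is 90,000 dollars, which meets the $20,000 floor, and the 'unless' clause therefore excuses the requirement. Condition met.
  (b) The plaintiff resides in Lorstead, which is not Mormarsh, so this disjunct is met. Satisfied.
  (c) The claim is a consumer claim, not a property claim. The exception is not triggered, since no defendant resides in Mormarsh (they reside in Ravrow, Wynmont, Lorstead). Met.
  (d) The claim is a consumer claim, not an employment claim; the operative events occurred in Ravrow, not Kelston — none of the alternatives is met. The proviso offers no rescue either, since no such written consent has been filed. Fails.
  → At least one condition fails; no jurisdiction.
The Superior Court of Kelston:
  (a) The plaintiff resides in Lorstead, which is not Kelston. Satisfied.
  (b) The amount in controversy is USD 90,000, within the USD 500,000 ceiling. Condition met.
  (c) The contract was executed in Kelston, which satisfies one of the alternatives. Satisfied.
  (d) The claim is a consumer claim, not a contract claim — that alternative is enough. The carve-out does not apply: the plaintiff resides in Lorstead, not Kelston. Met.
  → The court has jurisdiction.
The Mormarsh Regional Court:
  (a) The plaintiff resides in Lorstead, which is not Mormarsh, so one alternative holds. Condition met.
  (b) The claim is a consumer claim, not an employment claim. Condition met.
  (c) Lindqvist Partners resides in Ravrow, which satisfies one of the alternatives. Condition met.
  (d) The operative events occurred in Ravrow, not Mormarsh; no defendant resides in Mormarsh (they reside in Ravrow, Wynmont, Lorstead) — no alternative holds. But the amount in controversy is USD 90,000, which meets the $5,000 floor, and the 'unless' clause therefore excuses the requirement. Met.
  → Every requirement is satisfied — jurisdiction.
Courts with jurisdiction: the Superior Court of Kelston, the Mormarsh Regional Court — 2 in total.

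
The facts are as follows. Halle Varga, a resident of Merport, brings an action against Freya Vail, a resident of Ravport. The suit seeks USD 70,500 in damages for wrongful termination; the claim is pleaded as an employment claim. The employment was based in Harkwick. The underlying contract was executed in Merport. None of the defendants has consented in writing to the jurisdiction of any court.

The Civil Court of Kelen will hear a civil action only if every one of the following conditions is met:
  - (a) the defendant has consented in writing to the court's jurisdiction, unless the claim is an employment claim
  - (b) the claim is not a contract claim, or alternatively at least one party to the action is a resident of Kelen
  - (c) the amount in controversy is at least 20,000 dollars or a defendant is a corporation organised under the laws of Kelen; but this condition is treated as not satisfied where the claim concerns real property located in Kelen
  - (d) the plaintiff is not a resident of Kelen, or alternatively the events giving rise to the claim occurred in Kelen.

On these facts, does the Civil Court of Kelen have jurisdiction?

Yes

The Civil Court of Kelen:
  (a) No such written consent has been filed. But the claim is an employment claim, and the 'unless' clause therefore excuses the requirement. Satisfied.
  (b) The claim is an employment claim, not a contract claim — that alternative is enough. Met.
  (c) The amount in controversy is USD 70,500, which meets the USD 20,000 floor — that alternative is enough. The carve-out does not apply: the claim does not concern real property. Met.
  (d) The plaintiff resides in Merport, which is not Kelen, so this disjunct is met. Satisfied.
  → Every requirement is satisfied — jurisdiction.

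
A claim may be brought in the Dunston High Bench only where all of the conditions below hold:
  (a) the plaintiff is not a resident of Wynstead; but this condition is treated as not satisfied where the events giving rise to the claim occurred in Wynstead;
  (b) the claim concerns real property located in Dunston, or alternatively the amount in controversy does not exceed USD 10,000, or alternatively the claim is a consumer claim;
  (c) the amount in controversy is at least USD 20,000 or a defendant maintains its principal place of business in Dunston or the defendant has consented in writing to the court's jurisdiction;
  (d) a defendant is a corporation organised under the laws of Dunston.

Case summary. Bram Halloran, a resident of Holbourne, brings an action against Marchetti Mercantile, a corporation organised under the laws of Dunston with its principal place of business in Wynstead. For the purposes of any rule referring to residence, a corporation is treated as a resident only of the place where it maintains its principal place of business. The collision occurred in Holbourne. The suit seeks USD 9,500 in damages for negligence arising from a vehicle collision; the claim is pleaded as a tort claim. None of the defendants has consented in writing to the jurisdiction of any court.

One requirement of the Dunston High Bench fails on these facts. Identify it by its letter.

(c)

The Dunston High Bench:
  (a) The plaintiff resides in Holbourne, which is not Wynstead. The carve-out does not apply: the operative events occurred in Holbourne, not Wynstead. Condition met.
  (b) The amount in controversy is USD 9,500, within the $10,000 ceiling, which satisfies one of the alternatives. Satisfied.
  (c) The amount in controversy is $9,500, below the 20,000 dollars floor; the corporate defendant(s) have their principal place of business in Wynstead, not Dunston; no such written consent has been filed — none of the alternatives is met. Fails.
  (d) Marchetti Mercantile is organised under the laws of Dunston. Condition met.
Only condition (c) fails.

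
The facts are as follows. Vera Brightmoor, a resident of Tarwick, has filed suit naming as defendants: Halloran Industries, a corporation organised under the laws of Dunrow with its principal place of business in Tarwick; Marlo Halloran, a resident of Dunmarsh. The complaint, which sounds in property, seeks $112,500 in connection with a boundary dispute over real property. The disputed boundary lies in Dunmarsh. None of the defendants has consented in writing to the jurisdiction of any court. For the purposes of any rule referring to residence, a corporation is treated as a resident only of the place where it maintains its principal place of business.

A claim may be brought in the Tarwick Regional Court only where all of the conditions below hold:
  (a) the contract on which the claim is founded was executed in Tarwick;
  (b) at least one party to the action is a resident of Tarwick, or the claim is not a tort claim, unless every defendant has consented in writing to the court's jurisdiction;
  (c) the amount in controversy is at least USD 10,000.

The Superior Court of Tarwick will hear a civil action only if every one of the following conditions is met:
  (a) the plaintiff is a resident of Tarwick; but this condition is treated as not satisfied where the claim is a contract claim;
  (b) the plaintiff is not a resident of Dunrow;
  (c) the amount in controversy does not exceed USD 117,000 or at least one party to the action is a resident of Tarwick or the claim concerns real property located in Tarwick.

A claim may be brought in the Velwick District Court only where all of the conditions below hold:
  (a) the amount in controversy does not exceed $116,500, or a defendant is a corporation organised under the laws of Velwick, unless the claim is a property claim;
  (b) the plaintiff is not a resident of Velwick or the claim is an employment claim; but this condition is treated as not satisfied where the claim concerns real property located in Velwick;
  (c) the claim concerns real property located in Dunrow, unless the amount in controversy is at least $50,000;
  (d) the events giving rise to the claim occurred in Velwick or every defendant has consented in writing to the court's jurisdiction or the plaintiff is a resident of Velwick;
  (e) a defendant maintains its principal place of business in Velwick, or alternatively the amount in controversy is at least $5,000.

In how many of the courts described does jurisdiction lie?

1

The Tarwick Regional Court:
  (a) No contract (and hence no place of execution) is alleged. Not met.
  (b) Vera Brightmoor resides in Tarwick, which satisfies one of the alternatives. Satisfied.
  (c) The amount in controversy is 112,500 dollars, which meets the $10,000 floor. Met.
  → Not every requirement is met — no jurisdiction.
The Superior Court of Tarwick:
  (a) The plaintiff resides in Tarwick. The carve-out does not apply: the claim is a property claim, not a contract claim. Met.
  (b) The plaintiff resides in Tarwick, which is not Dunrow. Satisfied.
  (c) The amount in controversy is USD 112,500, within the USD 117,000 ceiling, so one alternative holds. Satisfied.
  → The court has jurisdiction.
The Velwick District Court:
  (a) The amount in controversy is $112,500, within the USD 116,500 ceiling, so one alternative holds. Satisfied.
  (b) The plaintiff resides in Tarwick, which is not Velwick, which satisfies one of the alternatives. And the carve-out is inapplicable — the property lies in Dunmarsh, not Velwick. Condition met.
  (c) The property lies in Dunmarsh, not Dunrow. But the amount in controversy is 112,500 dollars, which meets the $50,000 floor, and the 'unless' clause therefore excuses the requirement. Met.
  (d) The operative events occurred in Dunmarsh, not Velwick; no such written consent has been filed; the plaintiff resides in Tarwick, not Velwick — none of the alternatives is met. Not satisfied.
  (e) The amount in controversy is 112,500 dollars, which meets the 5,000 dollars floor, so this disjunct is met. Met.
  → Not every requirement is met — no jurisdiction.
Courts with jurisdiction: the Superior Court of Tarwick — 1 in total.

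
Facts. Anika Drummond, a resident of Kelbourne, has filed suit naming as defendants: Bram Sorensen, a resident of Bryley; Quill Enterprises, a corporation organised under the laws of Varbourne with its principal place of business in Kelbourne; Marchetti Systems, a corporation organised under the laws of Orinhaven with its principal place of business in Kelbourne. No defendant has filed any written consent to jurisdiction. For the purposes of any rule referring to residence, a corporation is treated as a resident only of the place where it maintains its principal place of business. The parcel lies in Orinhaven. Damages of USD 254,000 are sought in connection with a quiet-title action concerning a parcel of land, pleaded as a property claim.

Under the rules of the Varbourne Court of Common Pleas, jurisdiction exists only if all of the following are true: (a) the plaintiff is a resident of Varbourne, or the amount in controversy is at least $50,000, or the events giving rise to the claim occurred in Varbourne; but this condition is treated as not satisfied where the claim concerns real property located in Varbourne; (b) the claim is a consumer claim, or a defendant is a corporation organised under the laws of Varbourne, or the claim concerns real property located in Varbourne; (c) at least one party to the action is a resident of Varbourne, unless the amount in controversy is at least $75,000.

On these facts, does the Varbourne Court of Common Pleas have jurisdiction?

The Varbourne Court of Common Pleas:
  (a) The amount in controversy is $254,000, which meets the 50,000 dollars floor, so this disjunct is met. And the carve-out is inapplicable — the property lies in Orinhaven, not Varbourne. Satisfied.
  (b) Quill Enterprises is organised under the laws of Varbourne, which satisfies one of the alternatives. Met.
  (c) No party resides in Varbourne. However, the amount in controversy is USD 254,000, which meets the 75,000 dollars floor, so the 'unless' proviso supplies this condition. Condition met.
  → The court has jurisdiction.

Yes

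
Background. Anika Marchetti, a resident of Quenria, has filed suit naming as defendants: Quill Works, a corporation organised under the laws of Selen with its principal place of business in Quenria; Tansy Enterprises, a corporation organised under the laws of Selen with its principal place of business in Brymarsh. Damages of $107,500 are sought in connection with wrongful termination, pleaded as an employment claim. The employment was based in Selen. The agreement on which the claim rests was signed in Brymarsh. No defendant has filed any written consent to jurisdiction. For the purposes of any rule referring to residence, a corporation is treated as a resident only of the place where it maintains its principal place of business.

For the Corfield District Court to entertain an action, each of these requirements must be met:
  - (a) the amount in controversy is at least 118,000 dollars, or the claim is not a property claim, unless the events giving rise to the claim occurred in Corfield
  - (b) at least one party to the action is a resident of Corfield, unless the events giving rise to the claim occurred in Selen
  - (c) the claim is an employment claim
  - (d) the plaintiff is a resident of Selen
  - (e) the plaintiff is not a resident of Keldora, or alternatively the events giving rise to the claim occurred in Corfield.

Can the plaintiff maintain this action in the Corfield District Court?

The Corfield District Court:
  (a) The claim is an employment claim, not a property claim, so one alternative holds. Satisfied.
  (b) No party resides in Corfield. But the operative events occurred in Selen, and the 'unless' clause therefore excuses the requirement. Condition met.
  (c) The claim is an employment claim. Satisfied.
  (d) The plaintiff resides in Quenria, not Selen. Fails.
  (e) The plaintiff resides in Quenria, which is not Keldora — that alternative is enough. Met.
  → Not every requirement is met — no jurisdiction.

No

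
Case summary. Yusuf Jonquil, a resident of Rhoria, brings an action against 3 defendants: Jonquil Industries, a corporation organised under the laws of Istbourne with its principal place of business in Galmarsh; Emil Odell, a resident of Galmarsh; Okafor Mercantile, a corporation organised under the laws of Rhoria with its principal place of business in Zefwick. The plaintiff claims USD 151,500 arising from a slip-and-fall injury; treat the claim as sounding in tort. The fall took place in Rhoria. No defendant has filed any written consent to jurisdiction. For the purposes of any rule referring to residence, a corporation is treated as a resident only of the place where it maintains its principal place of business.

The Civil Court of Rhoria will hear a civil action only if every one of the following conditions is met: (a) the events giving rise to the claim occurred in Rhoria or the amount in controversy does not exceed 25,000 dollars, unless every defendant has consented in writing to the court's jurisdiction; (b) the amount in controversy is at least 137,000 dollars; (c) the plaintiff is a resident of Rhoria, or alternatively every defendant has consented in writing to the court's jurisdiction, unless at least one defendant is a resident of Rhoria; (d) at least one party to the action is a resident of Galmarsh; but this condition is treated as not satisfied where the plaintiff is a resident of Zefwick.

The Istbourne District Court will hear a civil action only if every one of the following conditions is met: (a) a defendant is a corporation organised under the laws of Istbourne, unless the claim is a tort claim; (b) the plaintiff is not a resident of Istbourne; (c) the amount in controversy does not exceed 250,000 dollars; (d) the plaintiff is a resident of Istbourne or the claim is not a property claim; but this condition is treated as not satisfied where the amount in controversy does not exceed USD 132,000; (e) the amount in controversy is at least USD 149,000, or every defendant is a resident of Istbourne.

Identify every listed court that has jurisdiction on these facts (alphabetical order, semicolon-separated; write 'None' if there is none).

The Civil Court of Rhoria:
  (a) The operative events occurred in Rhoria, which satisfies one of the alternatives. Met.
  (b) The amount in controversy is $151,500, which meets the 137,000 dollars floor. Condition met.
  (c) The plaintiff resides in Rhoria, so this disjunct is met. Satisfied.
  (d) Jonquil Industries resides in Galmarsh. The carve-out does not apply: the plaintiff resides in Rhoria, not Zefwick. Satisfied.
  → Every requirement is satisfied — jurisdiction.
The Istbourne District Court:
  (a) Jonquil Industries is organised under the laws of Istbourne. Met.
  (b) The plaintiff resides in Rhoria, which is not Istbourne. Met.
  (c) The amount in controversy is $151,500, within the USD 250,000 ceiling. Met.
  (d) The claim is a tort claim, not a property claim, so this disjunct is met. The carve-out does not apply: the amount in controversy is $151,500, above the 132,000 dollars ceiling. Satisfied.
  (e) The amount in controversy is $151,500, which meets the USD 149,000 floor, which satisfies one of the alternatives. Met.
  → The court has jurisdiction.

the Civil Court of Rhoria; the Istbourne District Court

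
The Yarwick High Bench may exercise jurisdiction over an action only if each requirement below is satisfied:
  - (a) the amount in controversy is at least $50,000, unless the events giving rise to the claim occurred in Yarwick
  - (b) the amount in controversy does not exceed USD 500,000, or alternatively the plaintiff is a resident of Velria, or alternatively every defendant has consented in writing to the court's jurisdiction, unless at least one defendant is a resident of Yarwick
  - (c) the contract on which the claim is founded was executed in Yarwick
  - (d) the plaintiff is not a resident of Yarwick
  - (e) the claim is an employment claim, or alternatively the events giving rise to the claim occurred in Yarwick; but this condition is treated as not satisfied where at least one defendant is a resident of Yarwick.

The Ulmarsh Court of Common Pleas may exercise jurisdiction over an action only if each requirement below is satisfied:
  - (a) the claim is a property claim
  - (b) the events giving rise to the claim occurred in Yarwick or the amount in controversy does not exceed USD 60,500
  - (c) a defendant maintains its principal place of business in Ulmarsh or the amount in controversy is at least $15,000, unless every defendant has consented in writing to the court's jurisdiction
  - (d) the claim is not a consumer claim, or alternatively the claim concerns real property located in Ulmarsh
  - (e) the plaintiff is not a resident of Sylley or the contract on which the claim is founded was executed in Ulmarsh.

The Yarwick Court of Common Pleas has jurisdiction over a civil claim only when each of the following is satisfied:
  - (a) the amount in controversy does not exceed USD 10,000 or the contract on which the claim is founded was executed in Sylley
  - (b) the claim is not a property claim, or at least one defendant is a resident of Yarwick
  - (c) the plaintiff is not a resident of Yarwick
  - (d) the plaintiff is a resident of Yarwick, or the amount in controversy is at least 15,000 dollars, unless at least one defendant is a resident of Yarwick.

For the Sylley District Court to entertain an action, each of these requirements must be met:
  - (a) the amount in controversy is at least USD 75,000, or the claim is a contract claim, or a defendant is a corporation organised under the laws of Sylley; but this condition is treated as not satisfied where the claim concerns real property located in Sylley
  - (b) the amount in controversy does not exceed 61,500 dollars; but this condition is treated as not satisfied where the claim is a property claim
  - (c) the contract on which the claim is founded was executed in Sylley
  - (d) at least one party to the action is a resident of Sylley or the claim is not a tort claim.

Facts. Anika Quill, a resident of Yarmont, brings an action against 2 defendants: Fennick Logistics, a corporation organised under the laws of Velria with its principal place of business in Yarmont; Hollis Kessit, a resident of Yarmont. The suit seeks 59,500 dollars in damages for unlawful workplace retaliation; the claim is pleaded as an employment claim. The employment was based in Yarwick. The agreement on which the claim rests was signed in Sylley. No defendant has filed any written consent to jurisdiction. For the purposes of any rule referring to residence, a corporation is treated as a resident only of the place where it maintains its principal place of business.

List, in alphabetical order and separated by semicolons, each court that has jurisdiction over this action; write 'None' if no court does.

the Yarwick Court of Common Pleas

The Yarwick High Bench:
  (a) The amount in controversy is USD 59,500, which meets the USD 50,000 floor. Met.
  (b) The amount in controversy is USD 59,500, within the 500,000 dollars ceiling — that alternative is enough. Satisfied.
  (c) The contract was executed in Sylley, not Yarwick. Not satisfied.
  (d) The plaintiff resides in Yarmont, which is not Yarwick. Satisfied.
  (e) The claim is an employment claim, which satisfies one of the alternatives. The carve-out does not apply: no defendant resides in Yarwick (they reside in Yarmont, Yarmont). Satisfied.
  → The court lacks jurisdiction.
The Ulmarsh Court of Common Pleas:
  (a) The claim is an employment claim, not a property claim. Condition not met.
  (b) The operative events occurred in Yarwick — that alternative is enough. Condition met.
  (c) The amount in controversy is 59,500 dollars, which meets the $15,000 floor, so this disjunct is met. Satisfied.
  (d) The claim is an employment claim, not a consumer claim, which satisfies one of the alternatives. Condition met.
  (e) The plaintiff resides in Yarmont, which is not Sylley, so this disjunct is met. Satisfied.
  → No jurisdiction.
The Yarwick Court of Common Pleas:
  (a) The contract was executed in Sylley, which satisfies one of the alternatives. Met.
  (b) The claim is an employment claim, not a property claim — that alternative is enough. Condition met.
  (c) The plaintiff resides in Yarmont, which is not Yarwick. Condition met.
  (d) The amount in controversy is 59,500 dollars, which meets the USD 15,000 floor, so one alternative holds. Satisfied.
  → The court has jurisdiction.
The Sylley District Court:
  (a) The amount in controversy is $59,500, below the USD 75,000 floor; the claim is an employment claim, not a contract claim; the corporate defendant(s) are organised in Velria, not Sylley — no alternative holds. Fails.
  (b) The amount in controversy is 59,500 dollars, within the 61,500 dollars ceiling. And the carve-out is inapplicable — the claim is an employment claim, not a property claim. Condition met.
  (c) The contract was executed in Sylley. Satisfied.
  (d) The claim is an employment claim, not a tort claim — that alternative is enough. Met.
  → The court lacks jurisdiction.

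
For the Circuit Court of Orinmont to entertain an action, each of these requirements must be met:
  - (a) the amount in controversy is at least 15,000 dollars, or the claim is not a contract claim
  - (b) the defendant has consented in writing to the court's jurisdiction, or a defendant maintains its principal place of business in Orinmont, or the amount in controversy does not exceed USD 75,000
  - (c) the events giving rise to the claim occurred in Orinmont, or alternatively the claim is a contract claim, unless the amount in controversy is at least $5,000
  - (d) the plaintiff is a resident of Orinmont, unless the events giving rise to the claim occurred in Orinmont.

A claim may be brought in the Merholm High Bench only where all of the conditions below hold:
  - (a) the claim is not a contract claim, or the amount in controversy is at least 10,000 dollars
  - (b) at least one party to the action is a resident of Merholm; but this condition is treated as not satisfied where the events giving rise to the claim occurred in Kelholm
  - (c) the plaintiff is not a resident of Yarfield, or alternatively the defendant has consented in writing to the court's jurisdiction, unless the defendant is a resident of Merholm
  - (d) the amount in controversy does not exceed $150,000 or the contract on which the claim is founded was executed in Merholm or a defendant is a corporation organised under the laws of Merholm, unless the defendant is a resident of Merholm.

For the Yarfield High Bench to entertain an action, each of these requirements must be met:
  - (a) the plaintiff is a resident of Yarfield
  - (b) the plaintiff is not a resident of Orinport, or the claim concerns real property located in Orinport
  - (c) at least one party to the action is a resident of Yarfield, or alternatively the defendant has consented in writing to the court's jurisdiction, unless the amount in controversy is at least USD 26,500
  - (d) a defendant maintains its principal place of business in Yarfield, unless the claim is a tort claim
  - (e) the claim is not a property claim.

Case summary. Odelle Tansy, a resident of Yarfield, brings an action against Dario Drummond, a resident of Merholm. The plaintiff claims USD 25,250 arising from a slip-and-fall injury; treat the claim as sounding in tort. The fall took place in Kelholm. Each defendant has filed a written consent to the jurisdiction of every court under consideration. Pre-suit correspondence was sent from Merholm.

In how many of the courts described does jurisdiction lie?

The Circuit Court of Orinmont:
  (a) The amount in controversy is USD 25,250, which meets the $15,000 floor, which satisfies one of the alternatives. Satisfied.
  (b) Every defendant has filed written consent, which satisfies one of the alternatives. Condition met.
  (c) The operative events occurred in Kelholm, not Orinmont; the claim is a tort claim, not a contract claim — none of the alternatives is met. But the amount in controversy is USD 25,250, which meets the 5,000 dollars floor, and the 'unless' clause therefore excuses the requirement. Satisfied.
  (d) The plaintiff resides in Yarfield, not Orinmont. And the operative events occurred in Kelholm, not Orinmont, so the proviso does not save it. Condition not met.
  → At least one condition fails; no jurisdiction.
The Merholm High Bench:
  (a) The claim is a tort claim, not a contract claim, which satisfies one of the alternatives. Met.
  (b) Dario Drummond resides in Merholm. But the operative events occurred in Kelholm, triggering the carve-out and defeating this condition. Not met.
  (c) Every defendant has filed written consent, so this disjunct is met. Met.
  (d) The amount in controversy is 25,250 dollars, within the 150,000 dollars ceiling — that alternative is enough. Satisfied.
  → No jurisdiction.
The Yarfield High Bench:
  (a) The plaintiff resides in Yarfield. Satisfied.
  (b) The plaintiff resides in Yarfield, which is not Orinport, so this disjunct is met. Met.
  (c) Odelle Tansy resides in Yarfield — that alternative is enough. Satisfied.
  (d) No defendant is a corporation. However, the claim is a tort claim, so the 'unless' proviso supplies this condition. Condition met.
  (e) The claim is a tort claim, not a property claim. Satisfied.
  → All conditions met; jurisdiction exists.
Courts with jurisdiction: the Yarfield High Bench — 1 in total.

1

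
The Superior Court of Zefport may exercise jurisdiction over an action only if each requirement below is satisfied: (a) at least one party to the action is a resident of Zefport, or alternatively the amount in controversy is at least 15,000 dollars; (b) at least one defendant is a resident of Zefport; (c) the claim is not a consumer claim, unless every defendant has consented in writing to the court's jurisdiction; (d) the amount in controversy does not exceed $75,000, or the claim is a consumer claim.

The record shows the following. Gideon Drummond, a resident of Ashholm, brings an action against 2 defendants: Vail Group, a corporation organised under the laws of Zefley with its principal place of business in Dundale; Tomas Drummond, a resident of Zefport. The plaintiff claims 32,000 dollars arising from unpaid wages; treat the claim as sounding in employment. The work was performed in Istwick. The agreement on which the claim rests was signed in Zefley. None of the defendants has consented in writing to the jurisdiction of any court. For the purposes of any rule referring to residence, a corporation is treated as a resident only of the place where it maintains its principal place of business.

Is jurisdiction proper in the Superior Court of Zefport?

Yes

The Superior Court of Zefport:
  (a) Tomas Drummond resides in Zefport, which satisfies one of the alternatives. Met.
  (b) Tomas Drummond resides in Zefport. Condition met.
  (c) The claim is an employment claim, not a consumer claim. Satisfied.
  (d) The amount in controversy is USD 32,000, within the USD 75,000 ceiling, so one alternative holds. Met.
  → Jurisdiction lies.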